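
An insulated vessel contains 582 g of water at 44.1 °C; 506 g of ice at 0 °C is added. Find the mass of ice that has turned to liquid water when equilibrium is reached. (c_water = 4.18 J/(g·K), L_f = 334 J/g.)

m_melted ≈ 321 g

Water can give up m c ΔT = 582·4.18·44.1 = 107285 J before reaching 0 °C.
Melting all 506 g of ice would need 506·334 = 169004 J.
That's not enough to melt it all — equilibrium is at 0 °C with ice remaining.
Mass melted = 107285/334 ≈ 321.2 g.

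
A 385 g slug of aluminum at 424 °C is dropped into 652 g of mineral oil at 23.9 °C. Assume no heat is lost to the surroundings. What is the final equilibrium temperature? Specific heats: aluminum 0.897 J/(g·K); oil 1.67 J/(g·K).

T_f ≈ 120.2 °C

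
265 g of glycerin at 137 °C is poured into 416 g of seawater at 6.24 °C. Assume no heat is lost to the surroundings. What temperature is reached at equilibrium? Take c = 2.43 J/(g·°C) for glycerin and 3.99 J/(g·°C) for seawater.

T_f ≈ 42.8 °C

|Q_glycerin| = |Q_seawater|:
265×2.43×(137 − T) = 416×3.99×(T − 6.24)
643.95(137 − T) = 1659.8(T − 6.24)
2303.8 T = 98579  ⇒  T ≈ 42.79 °C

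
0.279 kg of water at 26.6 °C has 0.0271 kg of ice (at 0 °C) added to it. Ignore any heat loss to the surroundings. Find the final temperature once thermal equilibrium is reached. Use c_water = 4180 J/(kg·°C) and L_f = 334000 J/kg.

T_f ≈ 17.2 °C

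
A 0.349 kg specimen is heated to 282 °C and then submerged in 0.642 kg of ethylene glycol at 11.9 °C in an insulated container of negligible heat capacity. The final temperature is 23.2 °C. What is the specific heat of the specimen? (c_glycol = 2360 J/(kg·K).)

Setting the total heat transfer to zero:
0.349×c×(23.2 − 282) + 0.642×2360×(23.2 − 11.9) = 0
-90.32 c = -17121
c = -17121/-90.32 ≈ 189.6 J/(kg·K)

c ≈ 190 J/(kg·K)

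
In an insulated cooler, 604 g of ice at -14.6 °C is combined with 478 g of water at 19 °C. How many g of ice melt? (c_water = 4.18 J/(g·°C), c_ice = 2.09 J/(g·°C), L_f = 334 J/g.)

m_melted ≈ 58.5 g

Heat available from the water dropping to 0 °C: 478×4.18×19 = 37963 J.
Of that, 604×2.09×14.6 = 18430 J goes to bring the ice to 0 °C, leaving 19532 J.
To melt every bit of ice: 604×334 = 201736 J.
19532 J < 201736 J, so only part of the ice melts and the system sits at 0 °C.
m_melt = 19532 / L_f = 58.48 g.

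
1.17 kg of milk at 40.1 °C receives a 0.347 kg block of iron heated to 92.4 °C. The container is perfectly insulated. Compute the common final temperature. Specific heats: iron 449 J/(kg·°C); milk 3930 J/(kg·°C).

T_f ≈ 41.8 °C

Setting the total heat transfer to zero:
0.347*449*(T − 92.4) + 1.17*3930*(T − 40.1) = 0
4753.9 T = 198780
T = 198780 / 4753.9 = 41.8 °C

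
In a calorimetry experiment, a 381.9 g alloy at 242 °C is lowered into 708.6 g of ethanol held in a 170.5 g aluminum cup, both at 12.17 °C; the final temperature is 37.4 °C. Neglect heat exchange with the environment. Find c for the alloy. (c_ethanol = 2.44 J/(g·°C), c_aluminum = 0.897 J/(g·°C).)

c ≈ 0.608 J/(g·°C)

Let T be the final temperature. ΣQ_i = 0:
381.9×c×(37.4 − 242) + 708.6×2.44×(37.4 − 12.17) + 170.5×0.897×(37.4 − 12.17) = 0
-78137 c = -47481
c = -47481/-78137 ≈ 0.6077 J/(g·°C)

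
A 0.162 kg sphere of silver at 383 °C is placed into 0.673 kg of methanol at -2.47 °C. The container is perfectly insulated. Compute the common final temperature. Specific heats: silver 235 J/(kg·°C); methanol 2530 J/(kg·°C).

T_f ≈ 6.0 °C

|Q_silver| = |Q_methanol|:
0.162×235×(383 − T) = 0.673×2530×(T − (-2.47))
38.07(383 − T) = 1702.7(T − (-2.47))
1740.8 T = 10375  ⇒  T ≈ 5.96 °C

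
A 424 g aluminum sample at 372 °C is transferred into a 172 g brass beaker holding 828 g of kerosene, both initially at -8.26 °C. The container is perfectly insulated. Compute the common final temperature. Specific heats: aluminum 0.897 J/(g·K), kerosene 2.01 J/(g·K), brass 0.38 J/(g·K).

Setting the total heat transfer to zero:
424*0.897*(T − 372) + 828*2.01*(T − (-8.26)) + 172*0.38*(T − (-8.26)) = 0
380.33(T − 372) + 1664.3(T − (-8.26)) + 65.36(T − (-8.26)) = 0
(380.33 + 1664.3 + 65.36) T = 380.33*372 + 1664.3*(-8.26) + 65.36*(-8.26)
T ≈ 60.28 °C

T_f ≈ 60.3 °C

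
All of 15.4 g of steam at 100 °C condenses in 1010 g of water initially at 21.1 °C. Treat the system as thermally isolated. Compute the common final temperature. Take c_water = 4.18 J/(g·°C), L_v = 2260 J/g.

T_f ≈ 30.4 °C

Conservation of energy gives ΣQ = 0:
condense steam: −15.4×2260 = −34804
  condensate cools 100→T: 15.4×4.18×(T − 100) = 64.37(T − 100)
  original water: 4221.8(T − 21.1)
4286.2 T = 34804 + 6437.2 + 89080 = 130321
T ≈ 30.41 °C — below 100 °C, confirming all the steam condensed.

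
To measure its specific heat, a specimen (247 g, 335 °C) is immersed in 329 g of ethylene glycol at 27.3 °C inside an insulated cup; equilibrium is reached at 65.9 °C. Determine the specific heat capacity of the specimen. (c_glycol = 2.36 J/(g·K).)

Heat lost by the specimen = heat gained by the glycol:
247×c×(335 − 65.9) = 329×2.36×(65.9 − 27.3)
66468 c = 29971  ⇒  c ≈ 0.4509 J/(g·K)

c ≈ 0.451 J/(g·K)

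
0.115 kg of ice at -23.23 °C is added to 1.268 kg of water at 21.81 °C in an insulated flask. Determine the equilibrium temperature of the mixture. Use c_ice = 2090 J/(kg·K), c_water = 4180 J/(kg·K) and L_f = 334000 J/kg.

T_f ≈ 12.4 °C

Sum of m c ΔT and latent-heat terms is zero:
ice -23.23→0 °C: 0.115×2090×23.23 = 5583.3
  latent heat to melt: 0.115×334000 = 38410
  warm the meltwater: 480.7 T
  water: 5300.2(T − 21.81)
5780.9 T = 115598 − 43993 = 71605
T ≈ 12.39 °C — above 0 °C, consistent with complete melting.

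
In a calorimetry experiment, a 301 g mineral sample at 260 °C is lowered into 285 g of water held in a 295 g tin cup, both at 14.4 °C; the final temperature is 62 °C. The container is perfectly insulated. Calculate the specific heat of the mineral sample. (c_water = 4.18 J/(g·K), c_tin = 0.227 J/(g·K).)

Conservation of energy gives ΣQ = 0:
301×c×(62 − 260) + 285×4.18×(62 − 14.4) + 295×0.227×(62 − 14.4) = 0
-59598 c = -59893
c = -59893/-59598 ≈ 1.005 J/(g·K)

c ≈ 1 J/(g·K)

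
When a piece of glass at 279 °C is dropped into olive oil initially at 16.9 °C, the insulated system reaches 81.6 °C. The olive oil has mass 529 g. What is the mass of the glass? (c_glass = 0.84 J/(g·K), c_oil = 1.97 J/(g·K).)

|Q_glass| = |Q_oil|:
m×0.84×(279 − 81.6) = 529×1.97×(81.6 − 16.9)
165.82 m = 67426  ⇒  m ≈ 406.6 g

m ≈ 407 g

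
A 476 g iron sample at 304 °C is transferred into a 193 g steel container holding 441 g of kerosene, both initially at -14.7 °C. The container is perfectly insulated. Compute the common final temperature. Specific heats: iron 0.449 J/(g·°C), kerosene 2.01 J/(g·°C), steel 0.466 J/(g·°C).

Taking heat into each body as positive, Σ m c ΔT = 0:
476×0.449×(T − 304) + 441×2.01×(T − (-14.7)) + 193×0.466×(T − (-14.7)) = 0
1190.1 T = 50620
T = 50620 / 1190.1 = 42.5 °C

T_f ≈ 42.5 °C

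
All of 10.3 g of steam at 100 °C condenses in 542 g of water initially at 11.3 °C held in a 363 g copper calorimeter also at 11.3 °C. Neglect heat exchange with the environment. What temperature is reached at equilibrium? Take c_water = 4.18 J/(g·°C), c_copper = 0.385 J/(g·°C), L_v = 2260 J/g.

Setting the total heat transfer to zero:
latent heat released on condensation: 10.3·2260 = 23278
  condensate cools 100→T: 10.3·4.18·(T − 100) = 43.05(T − 100)
  original water: 2265.6(T − 11.3)
  cup: 139.75(T − 11.3)
2448.4 T = 23278 + 4305.4 + 27180 = 54763
T ≈ 22.37 °C, under the boiling point, so the assumption holds.

T_f ≈ 22.4 °C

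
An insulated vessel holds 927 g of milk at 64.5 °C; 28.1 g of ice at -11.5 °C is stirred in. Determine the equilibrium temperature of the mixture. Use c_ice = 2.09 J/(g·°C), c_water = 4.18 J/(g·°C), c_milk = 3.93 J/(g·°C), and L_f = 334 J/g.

Conservation of energy gives ΣQ = 0:
warm ice to 0 °C: 28.1·2.09·(0 − (-11.5)) = 675.38
  melt ice: 28.1·334 = 9385.4
  warm the meltwater: 117.46 T
  milk cools: 927·3.93·(T − 64.5) = 3643.1(T − 64.5)
3760.6 T = 234981 − 10061 = 224920
T ≈ 59.81 °C — above 0 °C, consistent with complete melting.

T_f ≈ 59.8 °C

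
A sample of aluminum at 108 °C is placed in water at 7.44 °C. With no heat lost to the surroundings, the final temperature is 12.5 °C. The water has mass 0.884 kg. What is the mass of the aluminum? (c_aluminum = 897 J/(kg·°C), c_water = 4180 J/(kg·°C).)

Let T be the final temperature. ΣQ_i = 0:
m·897·(12.5 − 108) + 0.884·4180·(12.5 − 7.44) = 0
-85664 m = -18697
m = -18697/-85664 ≈ 0.2183 kg

m ≈ 0.218 kg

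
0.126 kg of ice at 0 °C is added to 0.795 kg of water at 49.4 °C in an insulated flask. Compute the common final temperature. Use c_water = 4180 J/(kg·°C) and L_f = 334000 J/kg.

Conservation of energy gives ΣQ = 0:
melt ice: 0.126·334000 = 42084; warm the meltwater: 526.68 T; water cools: 0.795·4180·(T − 49.4) = 3323.1(T − 49.4)
3849.8 T = 164161 − 42084 = 122077
T ≈ 31.71 °C — above 0 °C, consistent with complete melting.

T_f ≈ 31.7 °C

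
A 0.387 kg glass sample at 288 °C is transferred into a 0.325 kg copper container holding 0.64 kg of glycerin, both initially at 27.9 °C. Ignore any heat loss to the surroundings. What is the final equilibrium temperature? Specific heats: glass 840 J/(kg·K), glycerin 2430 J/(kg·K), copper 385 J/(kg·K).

T_f ≈ 70.1 °C

Taking heat into each body as positive, Σ m c ΔT = 0:
0.387*840*(T − 288) + 0.64*2430*(T − 27.9) + 0.325*385*(T − 27.9) = 0
325.08(T − 288) + 1555.2(T − 27.9) + 125.12(T − 27.9) = 0
(325.08 + 1555.2 + 125.12) T = 325.08*288 + 1555.2*27.9 + 125.12*27.9
T = 140504 / 2005.4 = 70.1 °C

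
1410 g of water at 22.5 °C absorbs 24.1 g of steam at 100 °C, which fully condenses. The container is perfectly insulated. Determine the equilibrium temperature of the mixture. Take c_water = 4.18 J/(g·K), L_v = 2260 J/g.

Let T be the final temperature. ΣQ_i = 0:
condense steam: −24.1·2260 = −54466
  condensate cools 100→T: 24.1·4.18·(T − 100) = 100.74(T − 100)
  original water: 5893.8(T − 22.5)
5994.5 T = 54466 + 10074 + 132610 = 197150
T ≈ 32.89 °C (< 100 °C, so full condensation is consistent).

T_f ≈ 32.9 °C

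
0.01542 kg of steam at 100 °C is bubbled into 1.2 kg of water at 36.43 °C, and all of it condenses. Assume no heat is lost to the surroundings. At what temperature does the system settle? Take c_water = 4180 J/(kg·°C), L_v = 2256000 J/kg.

Energy balance with sensible and latent terms:
latent heat released on condensation: 0.01542×2256000 = 34788; condensate cools 100→T: 0.01542×4180×(T − 100) = 64.46(T − 100); water warms: 1.2×4180×(T − 36.43) = 5016(T − 36.43)
5080.5 T = 34788 + 6445.6 + 182733 = 223966
T ≈ 44.08 °C (< 100 °C, so full condensation is consistent).

T_f ≈ 44.1 °C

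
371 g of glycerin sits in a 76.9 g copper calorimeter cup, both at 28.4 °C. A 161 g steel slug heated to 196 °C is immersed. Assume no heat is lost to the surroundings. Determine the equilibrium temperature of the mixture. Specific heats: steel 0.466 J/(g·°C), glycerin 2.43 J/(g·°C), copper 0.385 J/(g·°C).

T_f ≈ 40.9 °C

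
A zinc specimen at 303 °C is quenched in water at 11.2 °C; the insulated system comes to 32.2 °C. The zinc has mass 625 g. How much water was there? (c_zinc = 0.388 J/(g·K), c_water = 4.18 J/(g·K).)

Heat lost by the zinc = heat gained by the water:
625·0.388·(303 − 32.2) = m·4.18·(32.2 − 11.2)
87.78 m = 65669  ⇒  m ≈ 748.1 g

m ≈ 748 g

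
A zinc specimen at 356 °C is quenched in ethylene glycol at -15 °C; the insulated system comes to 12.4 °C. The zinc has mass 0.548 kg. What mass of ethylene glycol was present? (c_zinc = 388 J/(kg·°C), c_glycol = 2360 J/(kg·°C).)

Heat lost by the zinc = heat gained by the glycol:
0.548×388×(356 − 12.4) = m×2360×(12.4 − (-15))
64664 m = 73058  ⇒  m ≈ 1.13 kg

m ≈ 1.13 kg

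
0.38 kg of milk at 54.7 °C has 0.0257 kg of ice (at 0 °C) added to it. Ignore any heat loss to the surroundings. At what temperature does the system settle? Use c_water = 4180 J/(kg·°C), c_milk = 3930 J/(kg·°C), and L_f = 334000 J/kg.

Conservation of energy gives ΣQ = 0:
latent heat to melt: 0.0257×334000 = 8583.8; warm the meltwater: 107.43 T; milk cools: 0.38×3930×(T − 54.7) = 1493.4(T − 54.7)
1600.8 T = 81689 − 8583.8 = 73105
T ≈ 45.67 °C — above 0 °C, consistent with complete melting.

T_f ≈ 45.7 °C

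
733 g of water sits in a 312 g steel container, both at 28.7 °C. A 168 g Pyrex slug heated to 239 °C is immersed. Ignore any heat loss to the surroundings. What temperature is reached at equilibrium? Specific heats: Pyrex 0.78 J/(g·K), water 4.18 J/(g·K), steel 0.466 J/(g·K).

T_f ≈ 36.9 °C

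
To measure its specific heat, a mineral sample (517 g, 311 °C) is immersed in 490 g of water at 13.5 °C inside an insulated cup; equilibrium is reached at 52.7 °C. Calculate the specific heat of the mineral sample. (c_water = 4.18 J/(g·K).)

c ≈ 0.601 J/(g·K)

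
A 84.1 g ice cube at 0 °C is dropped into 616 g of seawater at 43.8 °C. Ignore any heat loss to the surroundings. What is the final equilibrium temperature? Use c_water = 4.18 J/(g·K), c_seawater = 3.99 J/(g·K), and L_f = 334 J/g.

T_f ≈ 28.3 °C

Energy balance with sensible and latent terms:
latent heat to melt: 84.1·334 = 28089
  meltwater 0→T: 84.1·4.18·T = 351.54 T
  seawater: 2457.8(T − 43.8)
2809.4 T = 107653 − 28089 = 79564
T ≈ 28.32 °C. Since T > 0 °C, the all-ice-melts assumption holds.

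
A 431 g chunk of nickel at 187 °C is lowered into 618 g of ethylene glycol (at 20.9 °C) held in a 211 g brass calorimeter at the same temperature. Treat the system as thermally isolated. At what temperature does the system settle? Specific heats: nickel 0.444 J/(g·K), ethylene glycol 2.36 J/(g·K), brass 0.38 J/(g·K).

T_f ≈ 39.3 °C

Taking heat into each body as positive, Σ m c ΔT = 0:
431×0.444×(T − 187) + 618×2.36×(T − 20.9) + 211×0.38×(T − 20.9) = 0
191.36(T − 187) + 1458.5(T − 20.9) + 80.18(T − 20.9) = 0
1730 T = 67943
T ≈ 39.27 °C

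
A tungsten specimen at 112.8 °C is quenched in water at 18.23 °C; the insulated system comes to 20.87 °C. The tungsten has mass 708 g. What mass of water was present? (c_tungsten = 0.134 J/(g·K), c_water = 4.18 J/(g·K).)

Let T be the final temperature. ΣQ_i = 0:
708×0.134×(20.87 − 112.8) + m×4.18×(20.87 − 18.23) = 0
11.04 m = 8721.6
m = 8721.6/11.04 ≈ 790.3 g

m ≈ 790 g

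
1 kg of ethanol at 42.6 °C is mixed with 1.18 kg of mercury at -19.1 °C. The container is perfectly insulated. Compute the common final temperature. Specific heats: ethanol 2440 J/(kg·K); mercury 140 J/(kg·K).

T_f ≈ 38.7 °C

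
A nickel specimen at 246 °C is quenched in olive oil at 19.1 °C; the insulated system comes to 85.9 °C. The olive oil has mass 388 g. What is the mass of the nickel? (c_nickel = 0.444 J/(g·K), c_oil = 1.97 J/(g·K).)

m ≈ 718 g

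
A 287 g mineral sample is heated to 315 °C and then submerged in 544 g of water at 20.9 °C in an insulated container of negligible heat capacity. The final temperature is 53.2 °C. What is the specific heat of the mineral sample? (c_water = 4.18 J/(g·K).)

Heat lost by the mineral sample = heat gained by the water:
287×c×(315 − 53.2) = 544×4.18×(53.2 − 20.9)
75137 c = 73448  ⇒  c ≈ 0.9775 J/(g·K)

c ≈ 0.978 J/(g·K)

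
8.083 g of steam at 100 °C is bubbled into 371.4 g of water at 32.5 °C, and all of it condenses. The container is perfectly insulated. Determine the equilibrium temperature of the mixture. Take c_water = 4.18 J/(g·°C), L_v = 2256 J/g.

Heat gained plus heat lost sum to zero:
latent heat released on condensation: 8.083·2256 = 18235; condensate cools 100→T: 8.083·4.18·(T − 100) = 33.79(T − 100); original water: 1552.5(T − 32.5)
1586.2 T = 18235 + 3378.7 + 50455 = 72069
T ≈ 45.43 °C (< 100 °C, so full condensation is consistent).

T_f ≈ 45.4 °C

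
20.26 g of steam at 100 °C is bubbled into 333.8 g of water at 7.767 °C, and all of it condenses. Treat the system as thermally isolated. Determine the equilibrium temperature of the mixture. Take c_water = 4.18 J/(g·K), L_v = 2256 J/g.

Heat gained plus heat lost sum to zero:
latent heat released on condensation: 20.26·2256 = 45707; condensed water 100 °C→T: 84.69(T − 100); original water: 1395.3(T − 7.767)
1480 T = 45707 + 8468.7 + 10837 = 65012
T ≈ 43.93 °C (< 100 °C, so full condensation is consistent).

T_f ≈ 43.9 °C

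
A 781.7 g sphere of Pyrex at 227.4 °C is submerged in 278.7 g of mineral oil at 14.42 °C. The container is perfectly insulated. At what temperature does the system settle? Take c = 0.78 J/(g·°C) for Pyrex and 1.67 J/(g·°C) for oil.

T_f ≈ 135.2 °C

Setting the total heat transfer to zero:
781.7×0.78×(T − 227.4) + 278.7×1.67×(T − 14.42) = 0
1075.2 T = 145363
T ≈ 135.20 °C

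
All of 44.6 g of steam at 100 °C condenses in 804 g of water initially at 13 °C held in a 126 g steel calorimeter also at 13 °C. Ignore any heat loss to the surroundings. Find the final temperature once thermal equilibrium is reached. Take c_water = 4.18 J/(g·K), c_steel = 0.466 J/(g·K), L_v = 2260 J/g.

T_f ≈ 45.5 °C

Taking heat into each body as positive, Σ m c ΔT = 0:
latent heat released on condensation: 44.6×2260 = 100796; condensate cools 100→T: 44.6×4.18×(T − 100) = 186.43(T − 100); water warms: 804×4.18×(T − 13) = 3360.7(T − 13); steel cup: 126×0.466×(T − 13) = 58.72(T − 13)
3605.9 T = 100796 + 18643 + 44453 = 163891
T ≈ 45.45 °C, under the boiling point, so the assumption holds.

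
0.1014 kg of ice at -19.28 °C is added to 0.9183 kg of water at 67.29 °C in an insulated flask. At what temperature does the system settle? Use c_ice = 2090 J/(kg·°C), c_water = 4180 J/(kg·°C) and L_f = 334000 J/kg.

Conservation of energy gives ΣQ = 0:
ice -19.28→0 °C: 0.1014×2090×19.28 = 4085.9; fusion: m_ice L_f = 0.1014×334000 = 33868; warm the meltwater: 423.85 T; water: 3838.5(T − 67.29)
4262.3 T = 258292 − 37954 = 220339
T ≈ 51.69 °C. Since T > 0 °C, the all-ice-melts assumption holds.

T_f ≈ 51.7 °C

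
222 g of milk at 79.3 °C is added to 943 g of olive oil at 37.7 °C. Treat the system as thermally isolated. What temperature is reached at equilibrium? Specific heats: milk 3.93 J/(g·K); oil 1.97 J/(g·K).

T_f ≈ 51.0 °C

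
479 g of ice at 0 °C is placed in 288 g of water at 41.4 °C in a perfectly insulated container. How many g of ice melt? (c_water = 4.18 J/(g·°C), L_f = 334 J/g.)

m_melted ≈ 149 g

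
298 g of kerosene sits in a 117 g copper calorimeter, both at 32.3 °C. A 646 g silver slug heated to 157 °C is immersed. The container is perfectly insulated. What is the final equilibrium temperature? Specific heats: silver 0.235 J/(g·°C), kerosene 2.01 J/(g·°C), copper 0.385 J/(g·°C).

Let T be the final temperature. ΣQ_i = 0:
646·0.235·(T − 157) + 298·2.01·(T − 32.3) + 117·0.385·(T − 32.3) = 0
151.81(T − 157) + 598.98(T − 32.3) + 45.05(T − 32.3) = 0
795.83 T = 44636
T ≈ 56.09 °C

T_f ≈ 56.1 °C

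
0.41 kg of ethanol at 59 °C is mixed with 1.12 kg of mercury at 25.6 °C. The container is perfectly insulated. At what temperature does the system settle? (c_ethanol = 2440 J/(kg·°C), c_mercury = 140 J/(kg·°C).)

Setting the total heat transfer to zero:
0.41*2440*(T − 59) + 1.12*140*(T − 25.6) = 0
1000.4(T − 59) + 156.8(T − 25.6) = 0
1157.2 T = 63038
T = 63038 / 1157.2 = 54.5 °C

T_f ≈ 54.5 °C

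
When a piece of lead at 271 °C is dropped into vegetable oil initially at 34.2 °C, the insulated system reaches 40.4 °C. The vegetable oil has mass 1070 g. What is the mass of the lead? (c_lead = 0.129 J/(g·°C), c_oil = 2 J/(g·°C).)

Heat lost by the lead = heat gained by the oil:
m×0.129×(271 − 40.4) = 1070×2×(40.4 − 34.2)
29.75 m = 13268  ⇒  m ≈ 446 g

m ≈ 446 g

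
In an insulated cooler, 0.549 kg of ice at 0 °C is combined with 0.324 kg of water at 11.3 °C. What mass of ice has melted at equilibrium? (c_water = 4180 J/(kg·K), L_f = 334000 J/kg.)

Heat available from the water dropping to 0 °C: 0.324·4180·11.3 = 15304 J.
Melting all 0.549 kg of ice would need 0.549·334000 = 183366 J.
That's not enough to melt it all — equilibrium is at 0 °C with ice remaining.
m_melt = 15304 / L_f = 0.04582 kg.

m_melted ≈ 0.0458 kg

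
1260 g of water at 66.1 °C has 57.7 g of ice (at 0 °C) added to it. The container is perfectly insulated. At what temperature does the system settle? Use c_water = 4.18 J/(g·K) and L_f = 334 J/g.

Energy conservation, ΣQ = 0:
fusion: m_ice L_f = 57.7×334 = 19272
  meltwater 0→T: 57.7×4.18×T = 241.19 T
  water: 5266.8(T − 66.1)
5508 T = 348135 − 19272 = 328864
T ≈ 59.71 °C — above 0 °C, consistent with complete melting.

T_f ≈ 59.7 °C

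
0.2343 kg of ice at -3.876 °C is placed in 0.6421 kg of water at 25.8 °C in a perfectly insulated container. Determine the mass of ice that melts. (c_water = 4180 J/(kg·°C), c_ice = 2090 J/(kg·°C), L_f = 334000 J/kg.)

Heat available from the water dropping to 0 °C: 0.6421×4180×25.8 = 69247 J.
Warming the ice to 0 °C takes 0.2343×2090×3.876 = 1898 J, leaving 67349 J for melting.
Fully melting the ice requires m_ice L_f = 0.2343×334000 = 78256 J.
Since 67349 < 78256 J, not all the ice melts; equilibrium is at 0 °C.
Mass melted = 67349/334000 ≈ 0.2016 kg.

m_melted ≈ 0.202 kg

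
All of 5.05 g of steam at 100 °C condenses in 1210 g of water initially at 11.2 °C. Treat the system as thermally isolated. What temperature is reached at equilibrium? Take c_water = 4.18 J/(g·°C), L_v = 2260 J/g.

Sum of m c ΔT and latent-heat terms is zero:
latent heat released on condensation: 5.05×2260 = 11413
  condensed water 100 °C→T: 21.11(T − 100)
  original water: 5057.8(T − 11.2)
5078.9 T = 11413 + 2110.9 + 56647 = 70171
T ≈ 13.82 °C, under the boiling point, so the assumption holds.

T_f ≈ 13.8 °C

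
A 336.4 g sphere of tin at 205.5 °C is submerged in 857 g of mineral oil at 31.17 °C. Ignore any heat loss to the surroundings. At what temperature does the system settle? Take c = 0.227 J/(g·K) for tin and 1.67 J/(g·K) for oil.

|Q_tin| = |Q_oil|:
336.4×0.227×(205.5 − T) = 857×1.67×(T − 31.17)
76.36(205.5 − T) = 1431.2(T − 31.17)
1507.6 T = 60303  ⇒  T ≈ 40.00 °C

T_f ≈ 40.0 °C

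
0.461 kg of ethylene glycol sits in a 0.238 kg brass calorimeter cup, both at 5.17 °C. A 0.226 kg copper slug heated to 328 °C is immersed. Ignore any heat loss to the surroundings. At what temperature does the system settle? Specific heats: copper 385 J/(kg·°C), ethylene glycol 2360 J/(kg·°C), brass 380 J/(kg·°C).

Taking heat into each body as positive, Σ m c ΔT = 0:
0.226·385·(T − 328) + 0.461·2360·(T − 5.17) + 0.238·380·(T − 5.17) = 0
(87.01 + 1088 + 90.44) T = 87.01·328 + 1088·5.17 + 90.44·5.17
T ≈ 27.37 °C

T_f ≈ 27.4 °C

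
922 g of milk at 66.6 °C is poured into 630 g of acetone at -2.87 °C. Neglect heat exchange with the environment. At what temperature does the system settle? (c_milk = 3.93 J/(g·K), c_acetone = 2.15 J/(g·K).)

T_f ≈ 47.7 °C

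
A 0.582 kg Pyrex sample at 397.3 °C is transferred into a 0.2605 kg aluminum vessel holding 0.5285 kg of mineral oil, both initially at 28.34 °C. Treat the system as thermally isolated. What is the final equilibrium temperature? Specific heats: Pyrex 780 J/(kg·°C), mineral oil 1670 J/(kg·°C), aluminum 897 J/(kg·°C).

T_f ≈ 135.0 °C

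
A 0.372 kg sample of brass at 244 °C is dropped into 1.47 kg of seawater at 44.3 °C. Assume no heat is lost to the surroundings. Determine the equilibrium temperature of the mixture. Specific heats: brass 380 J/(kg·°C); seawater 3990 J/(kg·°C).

T_f = Σ m_i c_i T_i / Σ m_i c_i:
T_f = (141.36·244 + 5865.3·44.3) / (141.36 + 5865.3)
    = 294325 / 6006.7 ≈ 49.00 °C

T_f ≈ 49.0 °C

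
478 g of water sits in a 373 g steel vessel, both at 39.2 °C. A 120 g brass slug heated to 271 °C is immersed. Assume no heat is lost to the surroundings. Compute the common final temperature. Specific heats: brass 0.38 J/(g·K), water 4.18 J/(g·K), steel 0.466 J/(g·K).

T_f ≈ 44.0 °C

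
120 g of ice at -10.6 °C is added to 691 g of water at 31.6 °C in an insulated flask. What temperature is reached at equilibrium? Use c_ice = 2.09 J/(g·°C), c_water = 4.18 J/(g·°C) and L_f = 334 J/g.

T_f ≈ 14.3 °C

Setting the total heat transfer to zero:
ice -10.6→0 °C: 120×2.09×10.6 = 2658.5; latent heat to melt: 120×334 = 40080; meltwater 0→T: 120×4.18×T = 501.6 T; water: 2888.4(T − 31.6)
3390 T = 91273 − 42738 = 48534
T ≈ 14.32 °C (positive, so assuming full melt was valid).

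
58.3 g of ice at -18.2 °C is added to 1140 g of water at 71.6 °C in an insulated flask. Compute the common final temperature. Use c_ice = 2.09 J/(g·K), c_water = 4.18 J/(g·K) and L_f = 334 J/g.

T_f ≈ 63.8 °C

Energy balance with sensible and latent terms:
ice -18.2→0 °C: 58.3·2.09·18.2 = 2217.6; latent heat to melt: 58.3·334 = 19472; warm the meltwater: 243.69 T; water: 4765.2(T − 71.6)
5008.9 T = 341188 − 21690 = 319499
T ≈ 63.79 °C. Since T > 0 °C, the all-ice-melts assumption holds.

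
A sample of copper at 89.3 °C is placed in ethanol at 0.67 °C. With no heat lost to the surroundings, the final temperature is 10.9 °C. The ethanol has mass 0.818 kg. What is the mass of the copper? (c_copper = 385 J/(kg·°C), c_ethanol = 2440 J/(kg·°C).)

m ≈ 0.676 kg

|Q_copper| = |Q_ethanol|:
m·385·(89.3 − 10.9) = 0.818·2440·(10.9 − 0.67)
30184 m = 20418  ⇒  m ≈ 0.6765 kg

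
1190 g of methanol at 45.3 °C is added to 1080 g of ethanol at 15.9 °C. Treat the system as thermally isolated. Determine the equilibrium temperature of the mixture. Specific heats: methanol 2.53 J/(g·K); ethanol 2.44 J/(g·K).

T_f ≈ 31.6 °C

Heat gained plus heat lost sum to zero:
1190·2.53·(T − 45.3) + 1080·2.44·(T − 15.9) = 0
5645.9 T = 178284
T ≈ 31.58 °C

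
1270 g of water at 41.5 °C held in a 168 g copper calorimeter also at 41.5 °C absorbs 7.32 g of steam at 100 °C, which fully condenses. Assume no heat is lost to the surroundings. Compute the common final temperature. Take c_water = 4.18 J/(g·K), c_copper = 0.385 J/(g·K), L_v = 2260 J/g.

Heat gained plus heat lost sum to zero:
condense steam: −7.32×2260 = −16543; condensed water 100 °C→T: 30.6(T − 100); original water: 5308.6(T − 41.5); copper cup: 168×0.385×(T − 41.5) = 64.68(T − 41.5)
5403.9 T = 16543 + 3059.8 + 222991 = 242594
T ≈ 44.89 °C (< 100 °C, so full condensation is consistent).

T_f ≈ 44.9 °C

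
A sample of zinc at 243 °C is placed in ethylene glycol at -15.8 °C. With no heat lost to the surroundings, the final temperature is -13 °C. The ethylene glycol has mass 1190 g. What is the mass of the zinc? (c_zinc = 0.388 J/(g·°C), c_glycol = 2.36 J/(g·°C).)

Setting the total heat transfer to zero:
m×0.388×(-13 − 243) + 1190×2.36×(-13 − (-15.8)) = 0
-99.33 m = -7863.5
m = -7863.5/-99.33 ≈ 79.17 g

m ≈ 79.2 g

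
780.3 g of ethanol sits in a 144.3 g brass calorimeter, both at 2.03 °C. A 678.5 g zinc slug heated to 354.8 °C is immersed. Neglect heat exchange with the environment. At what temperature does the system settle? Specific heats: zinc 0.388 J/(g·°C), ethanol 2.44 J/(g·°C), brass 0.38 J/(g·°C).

T_f ≈ 43.8 °C

Setting the total heat transfer to zero:
678.5·0.388·(T − 354.8) + 780.3·2.44·(T − 2.03) + 144.3·0.38·(T − 2.03) = 0
263.26(T − 354.8) + 1903.9(T − 2.03) + 54.83(T − 2.03) = 0
2222 T = 97380
T = 97380 / 2222 = 43.8 °C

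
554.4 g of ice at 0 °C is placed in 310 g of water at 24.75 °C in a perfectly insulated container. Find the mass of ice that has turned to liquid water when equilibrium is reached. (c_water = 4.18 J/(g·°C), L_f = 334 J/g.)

m_melted ≈ 96 g

Water can give up m c ΔT = 310×4.18×24.75 = 32071 J before reaching 0 °C.
To melt every bit of ice: 554.4×334 = 185170 J.
32071 J < 185170 J, so only part of the ice melts and the system sits at 0 °C.
m_melt = 32071 / L_f = 96.02 g.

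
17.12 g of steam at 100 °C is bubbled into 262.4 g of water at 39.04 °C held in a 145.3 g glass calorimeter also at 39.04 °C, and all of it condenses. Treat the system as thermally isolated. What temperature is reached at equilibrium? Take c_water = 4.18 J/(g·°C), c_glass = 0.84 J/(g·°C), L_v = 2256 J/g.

T_f ≈ 72.4 °C

Conservation of energy gives ΣQ = 0:
condense steam: −17.12×2256 = −38623
  condensed water 100 °C→T: 71.56(T − 100)
  original water: 1096.8(T − 39.04)
  glass cup: 145.3×0.84×(T − 39.04) = 122.05(T − 39.04)
1290.4 T = 38623 + 7156.2 + 47585 = 93364
T ≈ 72.35 °C — below 100 °C, confirming all the steam condensed.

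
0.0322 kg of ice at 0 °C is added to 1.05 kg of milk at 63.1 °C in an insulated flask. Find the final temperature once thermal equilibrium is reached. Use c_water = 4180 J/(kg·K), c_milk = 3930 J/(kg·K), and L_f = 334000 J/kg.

T_f ≈ 58.6 °C

Energy balance with sensible and latent terms:
latent heat to melt: 0.0322·334000 = 10755; warm the meltwater: 134.6 T; milk: 4126.5(T − 63.1)
4261.1 T = 260382 − 10755 = 249627
T ≈ 58.58 °C (positive, so assuming full melt was valid).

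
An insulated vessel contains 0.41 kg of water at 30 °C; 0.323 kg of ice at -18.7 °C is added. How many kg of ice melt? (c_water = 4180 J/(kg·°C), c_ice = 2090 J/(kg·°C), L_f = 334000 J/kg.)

m_melted ≈ 0.116 kg

Cooling the water to 0 °C releases 0.41·4180·30 = 51414 J.
Of that, 0.323·2090·18.7 = 12624 J goes to bring the ice to 0 °C, leaving 38790 J.
Fully melting the ice requires m_ice L_f = 0.323·334000 = 107882 J.
38790 J < 107882 J, so only part of the ice melts and the system sits at 0 °C.
m_melted·334000 = 38790  ⇒  m_melted ≈ 0.1161 kg.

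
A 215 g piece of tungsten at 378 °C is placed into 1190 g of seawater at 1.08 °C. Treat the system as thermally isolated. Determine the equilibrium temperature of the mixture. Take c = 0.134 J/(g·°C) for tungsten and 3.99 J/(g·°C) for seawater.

T_f ≈ 3.4 °C

Setting the total heat transfer to zero:
215×0.134×(T − 378) + 1190×3.99×(T − 1.08) = 0
28.81(T − 378) + 4748.1(T − 1.08) = 0
4776.9 T = 16018
T = 16018 / 4776.9 = 3.35 °C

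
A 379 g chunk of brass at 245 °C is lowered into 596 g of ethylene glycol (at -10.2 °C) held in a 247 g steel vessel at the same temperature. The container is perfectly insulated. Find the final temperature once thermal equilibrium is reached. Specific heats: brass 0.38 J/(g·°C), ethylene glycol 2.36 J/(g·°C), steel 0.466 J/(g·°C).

Heat gained plus heat lost sum to zero:
379×0.38×(T − 245) + 596×2.36×(T − (-10.2)) + 247×0.466×(T − (-10.2)) = 0
144.02(T − 245) + 1406.6(T − (-10.2)) + 115.1(T − (-10.2)) = 0
1665.7 T = 19764
T = 19764/1665.7 ≈ 11.87 °C

T_f ≈ 11.9 °C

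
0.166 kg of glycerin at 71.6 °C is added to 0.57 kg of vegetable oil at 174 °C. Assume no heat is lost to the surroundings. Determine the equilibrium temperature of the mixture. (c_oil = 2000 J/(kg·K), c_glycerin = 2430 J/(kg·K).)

T_f is the heat-capacity-weighted average of the initial temperatures:
T_f = (1140·174 + 403.38·71.6) / (1140 + 403.38)
    = 227242 / 1543.4 ≈ 147.24 °C

T_f ≈ 147.2 °C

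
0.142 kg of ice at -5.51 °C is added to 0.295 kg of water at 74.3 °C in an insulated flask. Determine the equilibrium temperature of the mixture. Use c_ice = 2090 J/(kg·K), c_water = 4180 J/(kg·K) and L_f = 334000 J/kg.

Net heat exchanged in the isolated system is zero:
warm ice to 0 °C: 0.142×2090×(0 − (-5.51)) = 1635.3; melt ice: 0.142×334000 = 47428; meltwater 0→T: 0.142×4180×T = 593.56 T; water cools: 0.295×4180×(T − 74.3) = 1233.1(T − 74.3)
1826.7 T = 91619 − 49063 = 42556
T ≈ 23.30 °C — above 0 °C, consistent with complete melting.

T_f ≈ 23.3 °C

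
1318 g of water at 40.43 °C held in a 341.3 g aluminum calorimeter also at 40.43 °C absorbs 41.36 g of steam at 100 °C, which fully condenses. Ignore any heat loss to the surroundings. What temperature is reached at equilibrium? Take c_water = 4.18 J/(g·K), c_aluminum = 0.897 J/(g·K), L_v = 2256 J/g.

Let T be the final temperature. ΣQ_i = 0:
steam→water at 100 °C releases m L_v = 41.36×2256 = 93308; condensed water 100 °C→T: 172.88(T − 100); original water: 5509.2(T − 40.43); aluminum cup: 341.3×0.897×(T − 40.43) = 306.15(T − 40.43)
5988.3 T = 93308 + 17288 + 235116 = 345713
T ≈ 57.73 °C, under the boiling point, so the assumption holds.

T_f ≈ 57.7 °C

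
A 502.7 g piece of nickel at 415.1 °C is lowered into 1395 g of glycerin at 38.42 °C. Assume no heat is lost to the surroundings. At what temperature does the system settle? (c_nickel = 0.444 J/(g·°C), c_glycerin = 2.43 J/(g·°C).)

T_f ≈ 61.7 °C

T_f is the heat-capacity-weighted average of the initial temperatures:
T_f = (223.2·415.1 + 3389.9·38.42) / (223.2 + 3389.9)
    = 222888 / 3613 ≈ 61.69 °C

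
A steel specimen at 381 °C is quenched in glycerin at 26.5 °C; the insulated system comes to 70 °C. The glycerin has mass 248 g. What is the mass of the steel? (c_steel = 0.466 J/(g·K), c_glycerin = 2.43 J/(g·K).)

Heat lost by the steel = heat gained by the glycerin:
m×0.466×(381 − 70) = 248×2.43×(70 − 26.5)
144.93 m = 26215  ⇒  m ≈ 180.9 g

m ≈ 181 g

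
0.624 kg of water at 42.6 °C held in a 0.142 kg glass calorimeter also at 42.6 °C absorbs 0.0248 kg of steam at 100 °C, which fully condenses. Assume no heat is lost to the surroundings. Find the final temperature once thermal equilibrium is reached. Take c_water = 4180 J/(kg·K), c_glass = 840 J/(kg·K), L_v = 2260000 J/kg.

T_f ≈ 64.5 °C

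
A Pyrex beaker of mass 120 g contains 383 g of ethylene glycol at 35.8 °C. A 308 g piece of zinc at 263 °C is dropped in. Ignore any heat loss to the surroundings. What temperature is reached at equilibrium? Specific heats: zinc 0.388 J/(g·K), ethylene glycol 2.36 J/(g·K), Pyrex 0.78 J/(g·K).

T_f is the heat-capacity-weighted average of the initial temperatures:
T_f = (119.5*263 + 903.88*35.8 + 93.6*35.8) / (119.5 + 903.88 + 93.6)
    = 67139 / 1117 ≈ 60.11 °C

T_f ≈ 60.1 °C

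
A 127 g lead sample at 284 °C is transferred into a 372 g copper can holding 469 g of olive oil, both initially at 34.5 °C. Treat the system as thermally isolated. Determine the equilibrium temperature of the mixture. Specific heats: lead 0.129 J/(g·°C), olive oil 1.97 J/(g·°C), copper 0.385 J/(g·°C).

T_f ≈ 38.3 °C

Heat gained plus heat lost sum to zero:
127×0.129×(T − 284) + 469×1.97×(T − 34.5) + 372×0.385×(T − 34.5) = 0
16.38(T − 284) + 923.93(T − 34.5) + 143.22(T − 34.5) = 0
1083.5 T = 41469
T = 41469/1083.5 ≈ 38.27 °C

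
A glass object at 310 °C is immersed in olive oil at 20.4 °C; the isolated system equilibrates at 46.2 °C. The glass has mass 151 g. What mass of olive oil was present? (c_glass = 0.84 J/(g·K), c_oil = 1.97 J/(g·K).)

m ≈ 658 g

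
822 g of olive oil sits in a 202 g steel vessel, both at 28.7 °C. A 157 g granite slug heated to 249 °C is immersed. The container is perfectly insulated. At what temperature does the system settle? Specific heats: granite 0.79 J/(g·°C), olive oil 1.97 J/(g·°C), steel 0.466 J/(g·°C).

Heat gained plus heat lost sum to zero:
157·0.79·(T − 249) + 822·1.97·(T − 28.7) + 202·0.466·(T − 28.7) = 0
124.03(T − 249) + 1619.3(T − 28.7) + 94.13(T − 28.7) = 0
(124.03 + 1619.3 + 94.13) T = 124.03·249 + 1619.3·28.7 + 94.13·28.7
T = 80060/1837.5 ≈ 43.57 °C

T_f ≈ 43.6 °C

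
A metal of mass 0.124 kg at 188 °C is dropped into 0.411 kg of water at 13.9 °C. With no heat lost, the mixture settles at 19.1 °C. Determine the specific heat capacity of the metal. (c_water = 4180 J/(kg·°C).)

Heat lost by the metal = heat gained by the water:
0.124×c×(188 − 19.1) = 0.411×4180×(19.1 − 13.9)
20.94 c = 8933.5  ⇒  c ≈ 426.6 J/(kg·°C)

c ≈ 427 J/(kg·°C)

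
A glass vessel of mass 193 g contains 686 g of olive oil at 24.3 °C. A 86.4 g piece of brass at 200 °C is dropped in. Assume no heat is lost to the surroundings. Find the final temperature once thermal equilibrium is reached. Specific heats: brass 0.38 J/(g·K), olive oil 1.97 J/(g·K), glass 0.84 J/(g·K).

T_f ≈ 28.0 °C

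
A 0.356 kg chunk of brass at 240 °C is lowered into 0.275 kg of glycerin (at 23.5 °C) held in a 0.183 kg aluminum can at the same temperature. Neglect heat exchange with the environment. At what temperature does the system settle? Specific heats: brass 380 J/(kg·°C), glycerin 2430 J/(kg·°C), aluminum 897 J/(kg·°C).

T_f ≈ 53.8 °C

Let T be the final temperature. ΣQ_i = 0:
0.356*380*(T − 240) + 0.275*2430*(T − 23.5) + 0.183*897*(T − 23.5) = 0
967.68 T = 52029
T = 52029/967.68 ≈ 53.77 °C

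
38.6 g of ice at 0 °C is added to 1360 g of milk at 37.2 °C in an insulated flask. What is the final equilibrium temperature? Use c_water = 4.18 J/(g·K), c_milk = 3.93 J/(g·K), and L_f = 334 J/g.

T_f ≈ 33.8 °C

Taking heat into each body as positive, Σ m c ΔT = 0:
latent heat to melt: 38.6×334 = 12892; meltwater 0→T: 38.6×4.18×T = 161.35 T; milk: 5344.8(T − 37.2)
5506.1 T = 198827 − 12892 = 185934
T ≈ 33.77 °C (positive, so assuming full melt was valid).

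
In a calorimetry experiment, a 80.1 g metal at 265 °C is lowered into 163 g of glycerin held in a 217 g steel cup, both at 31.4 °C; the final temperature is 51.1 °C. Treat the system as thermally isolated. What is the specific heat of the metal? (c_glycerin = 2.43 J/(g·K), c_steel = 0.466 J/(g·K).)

c ≈ 0.572 J/(g·K)

Heat gained plus heat lost sum to zero:
80.1·c·(51.1 − 265) + 163·2.43·(51.1 − 31.4) + 217·0.466·(51.1 − 31.4) = 0
-17133 c = -9795.1
c = -9795.1/-17133 ≈ 0.5717 J/(g·K)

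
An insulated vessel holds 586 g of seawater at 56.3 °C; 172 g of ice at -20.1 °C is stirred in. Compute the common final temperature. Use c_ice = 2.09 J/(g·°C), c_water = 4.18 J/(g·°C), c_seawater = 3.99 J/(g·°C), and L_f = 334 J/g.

Energy conservation, ΣQ = 0:
ice -20.1→0 °C: 172·2.09·20.1 = 7225.5
  latent heat to melt: 172·334 = 57448
  meltwater 0→T: 172·4.18·T = 718.96 T
  seawater: 2338.1(T − 56.3)
3057.1 T = 131637 − 64674 = 66964
T ≈ 21.90 °C. Since T > 0 °C, the all-ice-melts assumption holds.

T_f ≈ 21.9 °C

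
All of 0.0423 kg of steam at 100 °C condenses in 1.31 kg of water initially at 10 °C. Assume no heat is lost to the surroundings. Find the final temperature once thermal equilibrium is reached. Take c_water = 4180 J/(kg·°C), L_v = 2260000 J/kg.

T_f ≈ 29.7 °C

Energy conservation, ΣQ = 0:
steam→water at 100 °C releases m L_v = 0.0423·2260000 = 95598
  condensate cools 100→T: 0.0423·4180·(T − 100) = 176.81(T − 100)
  original water: 5475.8(T − 10)
5652.6 T = 95598 + 17681 + 54758 = 168037
T ≈ 29.73 °C, under the boiling point, so the assumption holds.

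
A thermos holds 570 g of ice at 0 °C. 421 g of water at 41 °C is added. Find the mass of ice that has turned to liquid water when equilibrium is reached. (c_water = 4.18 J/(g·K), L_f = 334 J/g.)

m_melted ≈ 216 g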